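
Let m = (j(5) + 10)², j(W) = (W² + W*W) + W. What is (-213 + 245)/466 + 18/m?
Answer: 71794/984425 ≈ 0.072930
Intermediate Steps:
j(W) = W + 2*W² (j(W) = (W² + W²) + W = 2*W² + W = W + 2*W²)
m = 4225 (m = (5*(1 + 2*5) + 10)² = (5*(1 + 10) + 10)² = (5*11 + 10)² = (55 + 10)² = 65² = 4225)
(-213 + 245)/466 + 18/m = (-213 + 245)/466 + 18/4225 = 32*(1/466) + 18*(1/4225) = 16/233 + 18/4225 = 71794/984425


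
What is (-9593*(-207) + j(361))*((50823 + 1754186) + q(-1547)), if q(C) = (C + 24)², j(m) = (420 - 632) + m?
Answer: 8190920014200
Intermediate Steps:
j(m) = -212 + m
q(C) = (24 + C)²
(-9593*(-207) + j(361))*((50823 + 1754186) + q(-1547)) = (-9593*(-207) + (-212 + 361))*((50823 + 1754186) + (24 - 1547)²) = (1985751 + 149)*(1805009 + (-1523)²) = 1985900*(1805009 + 2319529) = 1985900*4124538 = 8190920014200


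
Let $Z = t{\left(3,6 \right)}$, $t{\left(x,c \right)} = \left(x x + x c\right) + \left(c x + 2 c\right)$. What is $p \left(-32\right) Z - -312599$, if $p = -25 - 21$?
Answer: $396503$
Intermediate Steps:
$t{\left(x,c \right)} = x^{2} + 2 c + 2 c x$ ($t{\left(x,c \right)} = \left(x^{2} + c x\right) + \left(2 c + c x\right) = x^{2} + 2 c + 2 c x$)
$p = -46$
$Z = 57$ ($Z = 3^{2} + 2 \cdot 6 + 2 \cdot 6 \cdot 3 = 9 + 12 + 36 = 57$)
$p \left(-32\right) Z - -312599 = \left(-46\right) \left(-32\right) 57 - -312599 = 1472 \cdot 57 + 312599 = 83904 + 312599 = 396503$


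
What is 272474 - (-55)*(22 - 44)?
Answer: 271264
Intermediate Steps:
272474 - (-55)*(22 - 44) = 272474 - (-55)*(-22) = 272474 - 1*1210 = 272474 - 1210 = 271264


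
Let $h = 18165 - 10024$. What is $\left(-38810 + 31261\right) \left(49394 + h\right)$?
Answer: $-434331715$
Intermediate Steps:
$h = 8141$
$\left(-38810 + 31261\right) \left(49394 + h\right) = \left(-38810 + 31261\right) \left(49394 + 8141\right) = \left(-7549\right) 57535 = -434331715$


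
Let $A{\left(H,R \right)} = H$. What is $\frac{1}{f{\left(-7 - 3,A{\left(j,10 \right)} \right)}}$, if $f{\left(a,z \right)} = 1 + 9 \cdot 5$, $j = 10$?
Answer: $\frac{1}{46} \approx 0.021739$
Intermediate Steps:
$f{\left(a,z \right)} = 46$ ($f{\left(a,z \right)} = 1 + 45 = 46$)
$\frac{1}{f{\left(-7 - 3,A{\left(j,10 \right)} \right)}} = \frac{1}{46}$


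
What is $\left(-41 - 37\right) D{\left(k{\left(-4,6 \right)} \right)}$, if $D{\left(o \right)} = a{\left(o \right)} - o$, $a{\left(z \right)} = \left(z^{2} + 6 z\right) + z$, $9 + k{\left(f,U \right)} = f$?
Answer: $-7098$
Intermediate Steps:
$k{\left(f,U \right)} = -9 + f$
$a{\left(z \right)} = z^{2} + 7 z$
$D{\left(o \right)} = - o + o \left(7 + o\right)$ ($D{\left(o \right)} = o \left(7 + o\right) - o = - o + o \left(7 + o\right)$)
$\left(-41 - 37\right) D{\left(k{\left(-4,6 \right)} \right)} = \left(-41 - 37\right) \left(-9 - 4\right) \left(6 - 13\right) = - 78 \left(- 13 \left(6 - 13\right)\right) = - 78 \left(\left(-13\right) \left(-7\right)\right) = \left(-78\right) 91 = -7098$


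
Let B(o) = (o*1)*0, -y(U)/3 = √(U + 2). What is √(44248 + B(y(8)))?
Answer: 2*√11062 ≈ 210.35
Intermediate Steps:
y(U) = -3*√(2 + U) (y(U) = -3*√(U + 2) = -3*√(2 + U))
B(o) = 0 (B(o) = o*0 = 0)
√(44248 + B(y(8))) = √(44248 + 0) = √44248 = 2*√11062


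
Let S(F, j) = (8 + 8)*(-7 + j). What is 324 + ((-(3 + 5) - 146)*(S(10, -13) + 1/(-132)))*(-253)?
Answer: -74806867/6 ≈ -1.2468e+7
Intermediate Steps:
S(F, j) = -112 + 16*j (S(F, j) = 16*(-7 + j) = -112 + 16*j)
324 + ((-(3 + 5) - 146)*(S(10, -13) + 1/(-132)))*(-253) = 324 + ((-(3 + 5) - 146)*((-112 + 16*(-13)) + 1/(-132)))*(-253) = 324 + ((-1*8 - 146)*((-112 - 208) - 1/132))*(-253) = 324 + ((-8 - 146)*(-320 - 1/132))*(-253) = 324 - 154*(-42241/132)*(-253) = 324 + (295687/6)*(-253) = 324 - 74808811/6 = -74806867/6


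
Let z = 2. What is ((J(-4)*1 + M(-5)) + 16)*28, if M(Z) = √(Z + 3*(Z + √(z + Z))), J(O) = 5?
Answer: 588 + 28*√(-20 + 3*I*√3) ≈ 604.13 + 126.25*I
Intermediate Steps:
M(Z) = √(3*√(2 + Z) + 4*Z) (M(Z) = √(Z + 3*(Z + √(2 + Z))) = √(Z + (3*Z + 3*√(2 + Z))) = √(3*√(2 + Z) + 4*Z))
((J(-4)*1 + M(-5)) + 16)*28 = ((5*1 + √(3*√(2 - 5) + 4*(-5))) + 16)*28 = ((5 + √(3*√(-3) - 20)) + 16)*28 = ((5 + √(3*(I*√3) - 20)) + 16)*28 = ((5 + √(3*I*√3 - 20)) + 16)*28 = ((5 + √(-20 + 3*I*√3)) + 16)*28 = (21 + √(-20 + 3*I*√3))*28 = 588 + 28*√(-20 + 3*I*√3)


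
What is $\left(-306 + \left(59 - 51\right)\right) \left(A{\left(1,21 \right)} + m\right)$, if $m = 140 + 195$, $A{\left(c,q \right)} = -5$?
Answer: $-98340$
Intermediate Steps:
$m = 335$
$\left(-306 + \left(59 - 51\right)\right) \left(A{\left(1,21 \right)} + m\right) = \left(-306 + \left(59 - 51\right)\right) \left(-5 + 335\right) = \left(-306 + 8\right) 330 = \left(-298\right) 330 = -98340$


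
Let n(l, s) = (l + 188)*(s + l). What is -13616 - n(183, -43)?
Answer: -65556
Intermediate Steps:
n(l, s) = (188 + l)*(l + s)
-13616 - n(183, -43) = -13616 - (183² + 188*183 + 188*(-43) + 183*(-43)) = -13616 - (33489 + 34404 - 8084 - 7869) = -13616 - 1*51940 = -13616 - 51940 = -65556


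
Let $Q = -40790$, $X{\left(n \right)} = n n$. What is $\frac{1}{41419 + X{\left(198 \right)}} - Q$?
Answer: $\frac{3288612171}{80623} \approx 40790.0$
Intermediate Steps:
$X{\left(n \right)} = n^{2}$
$\frac{1}{41419 + X{\left(198 \right)}} - Q = \frac{1}{41419 + 198^{2}} - -40790 = \frac{1}{41419 + 39204} + 40790 = \frac{1}{80623} + 40790 = \frac{3288612171}{80623}$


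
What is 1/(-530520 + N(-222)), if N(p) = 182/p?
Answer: -111/58887811 ≈ -1.8849e-6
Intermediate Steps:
1/(-530520 + N(-222)) = 1/(-530520 + 182/(-222)) = 1/(-530520 + 182*(-1/222)) = 1/(-530520 - 91/111) = 1/(-58887811/111) = -111/58887811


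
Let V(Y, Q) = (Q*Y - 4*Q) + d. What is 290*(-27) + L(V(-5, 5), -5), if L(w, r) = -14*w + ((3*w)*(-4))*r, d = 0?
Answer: -9900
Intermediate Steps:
V(Y, Q) = -4*Q + Q*Y (V(Y, Q) = (Q*Y - 4*Q) + 0 = (-4*Q + Q*Y) + 0 = -4*Q + Q*Y)
L(w, r) = -14*w - 12*r*w (L(w, r) = -14*w + (-12*w)*r = -14*w - 12*r*w)
290*(-27) + L(V(-5, 5), -5) = 290*(-27) - 2*5*(-4 - 5)*(7 + 6*(-5)) = -7830 - 2*5*(-9)*(7 - 30) = -7830 - 2*(-45)*(-23) = -7830 - 2070 = -9900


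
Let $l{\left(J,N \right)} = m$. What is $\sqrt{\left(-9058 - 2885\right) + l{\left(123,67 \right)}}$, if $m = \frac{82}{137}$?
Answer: $\frac{i \sqrt{224146933}}{137} \approx 109.28 i$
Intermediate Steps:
$m = \frac{82}{137}$ ($m = 82 \cdot \frac{1}{137} = \frac{82}{137} \approx 0.59854$)
$l{\left(J,N \right)} = \frac{82}{137}$
$\sqrt{\left(-9058 - 2885\right) + l{\left(123,67 \right)}} = \sqrt{\left(-9058 - 2885\right) + \frac{82}{137}} = \sqrt{-11943 + \frac{82}{137}} = \sqrt{- \frac{1636109}{137}} = \frac{i \sqrt{224146933}}{137}$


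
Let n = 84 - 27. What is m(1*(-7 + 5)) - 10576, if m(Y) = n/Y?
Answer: -21209/2 ≈ -10605.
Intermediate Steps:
n = 57
m(Y) = 57/Y
m(1*(-7 + 5)) - 10576 = 57/((1*(-7 + 5))) - 10576 = 57/((1*(-2))) - 10576 = 57/(-2) - 10576 = 57*(-1/2) - 10576 = -57/2 - 10576 = -21209/2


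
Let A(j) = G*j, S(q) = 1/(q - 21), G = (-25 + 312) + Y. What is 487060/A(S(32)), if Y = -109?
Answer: 2678830/89 ≈ 30099.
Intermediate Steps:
G = 178 (G = (-25 + 312) - 109 = 287 - 109 = 178)
S(q) = 1/(-21 + q)
A(j) = 178*j
487060/A(S(32)) = 487060/((178/(-21 + 32))) = 487060/((178/11)) = 487060/((178*(1/11))) = 487060/(178/11) = 487060*(11/178) = 2678830/89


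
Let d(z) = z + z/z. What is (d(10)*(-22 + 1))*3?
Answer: -693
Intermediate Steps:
d(z) = 1 + z (d(z) = z + 1 = 1 + z)
(d(10)*(-22 + 1))*3 = ((1 + 10)*(-22 + 1))*3 = (11*(-21))*3 = -231*3 = -693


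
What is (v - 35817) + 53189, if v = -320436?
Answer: -303064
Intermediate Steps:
(v - 35817) + 53189 = (-320436 - 35817) + 53189 = -356253 + 53189 = -303064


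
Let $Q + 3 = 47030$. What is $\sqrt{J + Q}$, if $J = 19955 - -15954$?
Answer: $2 \sqrt{20734} \approx 287.99$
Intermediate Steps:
$Q = 47027$ ($Q = -3 + 47030 = 47027$)
$J = 35909$ ($J = 19955 + 15954 = 35909$)
$\sqrt{J + Q} = \sqrt{35909 + 47027} = \sqrt{82936} = 2 \sqrt{20734}$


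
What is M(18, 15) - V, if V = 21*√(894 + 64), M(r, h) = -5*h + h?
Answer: -60 - 21*√958 ≈ -709.98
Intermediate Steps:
M(r, h) = -4*h
V = 21*√958 ≈ 649.98
M(18, 15) - V = -4*15 - 21*√958 = -60 - 21*√958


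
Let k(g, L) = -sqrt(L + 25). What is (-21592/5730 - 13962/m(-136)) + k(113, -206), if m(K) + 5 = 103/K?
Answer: 603522268/249255 - I*sqrt(181) ≈ 2421.3 - 13.454*I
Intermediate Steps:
k(g, L) = -sqrt(25 + L)
m(K) = -5 + 103/K
(-21592/5730 - 13962/m(-136)) + k(113, -206) = (-21592/5730 - 13962/(-5 + 103/(-136))) - sqrt(25 - 206) = (-21592*1/5730 - 13962/(-5 + 103*(-1/136))) - sqrt(-181) = (-10796/2865 - 13962/(-5 - 103/136)) - I*sqrt(181) = (-10796/2865 - 13962/(-783/136)) - I*sqrt(181) = (-10796/2865 - 13962*(-136/783)) - I*sqrt(181) = (-10796/2865 + 632944/261) - I*sqrt(181) = 603522268/249255 - I*sqrt(181)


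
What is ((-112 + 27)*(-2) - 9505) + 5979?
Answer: -3356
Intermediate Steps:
((-112 + 27)*(-2) - 9505) + 5979 = (-85*(-2) - 9505) + 5979 = (170 - 9505) + 5979 = -9335 + 5979 = -3356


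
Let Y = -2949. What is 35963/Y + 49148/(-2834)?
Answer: -123428297/4178733 ≈ -29.537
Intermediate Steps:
35963/Y + 49148/(-2834) = 35963/(-2949) + 49148/(-2834) = 35963*(-1/2949) + 49148*(-1/2834) = -35963/2949 - 24574/1417 = -123428297/4178733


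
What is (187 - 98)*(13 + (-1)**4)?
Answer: 1246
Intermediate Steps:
(187 - 98)*(13 + (-1)**4) = 89*(13 + 1) = 89*14 = 1246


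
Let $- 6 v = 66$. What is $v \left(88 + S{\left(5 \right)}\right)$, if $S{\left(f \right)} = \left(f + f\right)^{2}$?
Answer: $-2068$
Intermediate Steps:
$v = -11$ ($v = \left(- \frac{1}{6}\right) 66 = -11$)
$S{\left(f \right)} = 4 f^{2}$ ($S{\left(f \right)} = \left(2 f\right)^{2} = 4 f^{2}$)
$v \left(88 + S{\left(5 \right)}\right) = - 11 \left(88 + 4 \cdot 5^{2}\right) = - 11 \left(88 + 4 \cdot 25\right) = - 11 \left(88 + 100\right) = \left(-11\right) 188 = -2068$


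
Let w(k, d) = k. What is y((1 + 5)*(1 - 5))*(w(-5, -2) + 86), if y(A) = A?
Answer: -1944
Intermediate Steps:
y((1 + 5)*(1 - 5))*(w(-5, -2) + 86) = ((1 + 5)*(1 - 5))*(-5 + 86) = (6*(-4))*81 = -24*81 = -1944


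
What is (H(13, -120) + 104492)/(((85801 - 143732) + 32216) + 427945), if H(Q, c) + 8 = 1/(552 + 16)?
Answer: 59346913/228466640 ≈ 0.25976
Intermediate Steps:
H(Q, c) = -4543/568 (H(Q, c) = -8 + 1/(552 + 16) = -8 + 1/568 = -4543/568)
(H(13, -120) + 104492)/(((85801 - 143732) + 32216) + 427945) = (-4543/568 + 104492)/(((85801 - 143732) + 32216) + 427945) = 59346913/(568*((-57931 + 32216) + 427945)) = 59346913/(568*(-25715 + 427945)) = (59346913/568)/402230 = (59346913/568)*(1/402230) = 59346913/228466640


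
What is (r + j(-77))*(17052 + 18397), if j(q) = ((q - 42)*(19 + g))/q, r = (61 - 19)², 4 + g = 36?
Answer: 718586679/11 ≈ 6.5326e+7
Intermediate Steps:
g = 32 (g = -4 + 36 = 32)
r = 1764 (r = 42² = 1764)
j(q) = (-2142 + 51*q)/q (j(q) = ((q - 42)*(19 + 32))/q = ((-42 + q)*51)/q = (-2142 + 51*q)/q)
(r + j(-77))*(17052 + 18397) = (1764 + (51 - 2142/(-77)))*(17052 + 18397) = (1764 + (51 - 2142*(-1/77)))*35449 = (1764 + (51 + 306/11))*35449 = (1764 + 867/11)*35449 = (20271/11)*35449 = 718586679/11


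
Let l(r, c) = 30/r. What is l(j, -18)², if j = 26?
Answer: 225/169 ≈ 1.3314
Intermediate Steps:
l(j, -18)² = (30/26)² = (30*(1/26))² = (15/13)² = 225/169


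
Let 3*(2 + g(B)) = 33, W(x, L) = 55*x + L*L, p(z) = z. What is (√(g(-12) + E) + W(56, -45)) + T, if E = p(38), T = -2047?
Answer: 3058 + √47 ≈ 3064.9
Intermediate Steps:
W(x, L) = L² + 55*x (W(x, L) = 55*x + L² = L² + 55*x)
g(B) = 9 (g(B) = -2 + (⅓)*33 = -2 + 11 = 9)
E = 38
(√(g(-12) + E) + W(56, -45)) + T = (√(9 + 38) + ((-45)² + 55*56)) - 2047 = (√47 + (2025 + 3080)) - 2047 = (√47 + 5105) - 2047 = (5105 + √47) - 2047 = 3058 + √47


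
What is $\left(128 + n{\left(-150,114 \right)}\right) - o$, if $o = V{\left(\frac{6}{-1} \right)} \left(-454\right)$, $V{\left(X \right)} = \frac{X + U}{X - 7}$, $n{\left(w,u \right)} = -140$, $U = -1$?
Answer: $\frac{3022}{13} \approx 232.46$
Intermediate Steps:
$V{\left(X \right)} = \frac{-1 + X}{-7 + X}$ ($V{\left(X \right)} = \frac{X - 1}{X - 7} = \frac{-1 + X}{-7 + X}$)
$o = - \frac{3178}{13}$ ($o = \frac{-1 + \frac{6}{-1}}{-7 + \frac{6}{-1}} \left(-454\right) = \frac{-1 + 6 \left(-1\right)}{-7 + 6 \left(-1\right)} \left(-454\right) = \frac{-1 - 6}{-7 - 6} \left(-454\right) = \frac{1}{-13} \left(-7\right) \left(-454\right) = \left(- \frac{1}{13}\right) \left(-7\right) \left(-454\right) = \frac{7}{13} \left(-454\right) = - \frac{3178}{13} \approx -244.46$)
$\left(128 + n{\left(-150,114 \right)}\right) - o = \left(128 - 140\right) - - \frac{3178}{13} = -12 + \frac{3178}{13} = \frac{3022}{13}$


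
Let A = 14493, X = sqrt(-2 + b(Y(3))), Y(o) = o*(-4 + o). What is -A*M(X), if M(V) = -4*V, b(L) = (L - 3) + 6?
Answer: 57972*I*sqrt(2) ≈ 81985.0*I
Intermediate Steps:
b(L) = 3 + L (b(L) = (-3 + L) + 6 = 3 + L)
X = I*sqrt(2) (X = sqrt(-2 + (3 + 3*(-4 + 3))) = sqrt(-2 + (3 + 3*(-1))) = sqrt(-2 + (3 - 3)) = sqrt(-2 + 0) = sqrt(-2) = I*sqrt(2) ≈ 1.4142*I)
-A*M(X) = -14493*(-4*I*sqrt(2)) = -(-57972)*I*sqrt(2) = 57972*I*sqrt(2)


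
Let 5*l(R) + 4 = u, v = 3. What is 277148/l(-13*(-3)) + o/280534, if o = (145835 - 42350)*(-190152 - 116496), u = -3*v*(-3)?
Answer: -170561292640/3226141 ≈ -52869.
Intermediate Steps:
u = 27 (u = -3*3*(-3) = -9*(-3) = 27)
o = -31733468280 (o = 103485*(-306648) = -31733468280)
l(R) = 23/5 (l(R) = -⅘ + (⅕)*27 = -⅘ + 27/5 = 23/5)
277148/l(-13*(-3)) + o/280534 = 277148/(23/5) - 31733468280/280534 = 277148*(5/23) - 31733468280*1/280534 = 1385740/23 - 15866734140/140267 = -170561292640/3226141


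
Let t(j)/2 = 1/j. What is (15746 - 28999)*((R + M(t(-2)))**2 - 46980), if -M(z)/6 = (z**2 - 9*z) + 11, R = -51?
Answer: 207422703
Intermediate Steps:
t(j) = 2/j
M(z) = -66 - 6*z**2 + 54*z (M(z) = -6*((z**2 - 9*z) + 11) = -6*(11 + z**2 - 9*z) = -66 - 6*z**2 + 54*z)
(15746 - 28999)*((R + M(t(-2)))**2 - 46980) = (15746 - 28999)*((-51 + (-66 - 6*1**2 + 54*(2/(-2))))**2 - 46980) = -13253*((-51 + (-66 - 6*1**2 + 54*(2*(-1/2))))**2 - 46980) = -13253*((-51 + (-66 - 6*(-1)**2 + 54*(-1)))**2 - 46980) = -13253*((-51 + (-66 - 6*1 - 54))**2 - 46980) = -13253*((-51 + (-66 - 6 - 54))**2 - 46980) = -13253*((-51 - 126)**2 - 46980) = -13253*((-177)**2 - 46980) = -13253*(31329 - 46980) = -13253*(-15651) = 207422703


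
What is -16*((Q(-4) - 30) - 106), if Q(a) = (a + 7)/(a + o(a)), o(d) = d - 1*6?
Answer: 15256/7 ≈ 2179.4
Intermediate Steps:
o(d) = -6 + d (o(d) = d - 6 = -6 + d)
Q(a) = (7 + a)/(-6 + 2*a) (Q(a) = (a + 7)/(a + (-6 + a)) = (7 + a)/(-6 + 2*a))
-16*((Q(-4) - 30) - 106) = -16*(((7 - 4)/(2*(-3 - 4)) - 30) - 106) = -16*(((1/2)*3/(-7) - 30) - 106) = -16*(((1/2)*(-1/7)*3 - 30) - 106) = -16*((-3/14 - 30) - 106) = -16*(-423/14 - 106) = -16*(-1907/14) = 15256/7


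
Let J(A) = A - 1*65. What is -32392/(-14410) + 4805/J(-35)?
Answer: -1320017/28820 ≈ -45.802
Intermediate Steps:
J(A) = -65 + A (J(A) = A - 65 = -65 + A)
-32392/(-14410) + 4805/J(-35) = -32392/(-14410) + 4805/(-65 - 35) = -32392*(-1/14410) + 4805/(-100) = 16196/7205 + 4805*(-1/100) = 16196/7205 - 961/20 = -1320017/28820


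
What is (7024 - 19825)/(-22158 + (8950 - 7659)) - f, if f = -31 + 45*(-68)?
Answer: 64512698/20867 ≈ 3091.6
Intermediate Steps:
f = -3091 (f = -31 - 3060 = -3091)
(7024 - 19825)/(-22158 + (8950 - 7659)) - f = (7024 - 19825)/(-22158 + (8950 - 7659)) - 1*(-3091) = -12801/(-22158 + 1291) + 3091 = -12801/(-20867) + 3091 = -12801*(-1/20867) + 3091 = 12801/20867 + 3091 = 64512698/20867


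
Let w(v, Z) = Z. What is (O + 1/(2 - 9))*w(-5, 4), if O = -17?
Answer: -480/7 ≈ -68.571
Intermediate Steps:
(O + 1/(2 - 9))*w(-5, 4) = (-17 + 1/(2 - 9))*4 = (-17 + 1/(-7))*4 = (-17 - 1/7)*4 = -120/7*4 = -480/7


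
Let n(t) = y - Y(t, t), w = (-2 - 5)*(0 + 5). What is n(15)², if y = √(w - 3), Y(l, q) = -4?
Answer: (4 + I*√38)² ≈ -22.0 + 49.315*I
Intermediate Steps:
w = -35 (w = -7*5 = -35)
y = I*√38 (y = √(-35 - 3) = √(-38) = I*√38 ≈ 6.1644*I)
n(t) = 4 + I*√38 (n(t) = I*√38 - 1*(-4) = I*√38 + 4 = 4 + I*√38)
n(15)² = (4 + I*√38)²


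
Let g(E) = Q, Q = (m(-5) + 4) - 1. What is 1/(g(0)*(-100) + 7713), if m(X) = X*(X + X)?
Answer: 1/2413 ≈ 0.00041442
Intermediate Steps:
m(X) = 2*X**2 (m(X) = X*(2*X) = 2*X**2)
Q = 53 (Q = (2*(-5)**2 + 4) - 1 = (2*25 + 4) - 1 = (50 + 4) - 1 = 54 - 1 = 53)
g(E) = 53
1/(g(0)*(-100) + 7713) = 1/(53*(-100) + 7713) = 1/(-5300 + 7713) = 1/2413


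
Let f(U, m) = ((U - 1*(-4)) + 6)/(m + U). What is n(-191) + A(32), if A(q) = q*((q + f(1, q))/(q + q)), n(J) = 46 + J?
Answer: -773/6 ≈ -128.83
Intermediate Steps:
f(U, m) = (10 + U)/(U + m) (f(U, m) = ((U + 4) + 6)/(U + m) = ((4 + U) + 6)/(U + m) = (10 + U)/(U + m))
A(q) = q/2 + 11/(2*(1 + q)) (A(q) = q*((q + (10 + 1)/(1 + q))/(q + q)) = q*((q + 11/(1 + q))/((2*q))) = q*((q + 11/(1 + q))*(1/(2*q))) = q*((q + 11/(1 + q))/(2*q)) = q/2 + 11/(2*(1 + q)))
n(-191) + A(32) = (46 - 191) + (11 + 32*(1 + 32))/(2*(1 + 32)) = -145 + (½)*(11 + 32*33)/33 = -145 + (½)*(1/33)*(11 + 1056) = -145 + (½)*(1/33)*1067 = -145 + 97/6 = -773/6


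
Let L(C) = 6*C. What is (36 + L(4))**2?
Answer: 3600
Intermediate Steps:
(36 + L(4))**2 = (36 + 6*4)**2 = (36 + 24)**2 = 60**2 = 3600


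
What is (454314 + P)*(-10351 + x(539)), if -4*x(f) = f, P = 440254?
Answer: -9380216406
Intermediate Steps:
x(f) = -f/4
(454314 + P)*(-10351 + x(539)) = (454314 + 440254)*(-10351 - ¼*539) = 894568*(-10351 - 539/4) = 894568*(-41943/4) = -9380216406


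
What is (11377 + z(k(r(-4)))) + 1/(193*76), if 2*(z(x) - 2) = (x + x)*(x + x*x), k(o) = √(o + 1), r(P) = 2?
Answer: 166951177/14668 + 3*√3 ≈ 11387.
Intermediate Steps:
k(o) = √(1 + o)
z(x) = 2 + x*(x + x²) (z(x) = 2 + ((x + x)*(x + x*x))/2 = 2 + ((2*x)*(x + x²))/2 = 2 + (2*x*(x + x²))/2 = 2 + x*(x + x²))
(11377 + z(k(r(-4)))) + 1/(193*76) = (11377 + (2 + (√(1 + 2))² + (√(1 + 2))³)) + 1/(193*76) = (11377 + (2 + (√3)² + (√3)³)) + 1/14668 = (11377 + (2 + 3 + 3*√3)) + 1/14668 = (11377 + (5 + 3*√3)) + 1/14668 = (11382 + 3*√3) + 1/14668 = 166951177/14668 + 3*√3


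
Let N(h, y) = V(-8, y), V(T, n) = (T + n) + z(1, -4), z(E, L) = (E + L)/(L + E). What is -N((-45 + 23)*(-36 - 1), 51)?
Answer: -44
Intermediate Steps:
z(E, L) = 1 (z(E, L) = (E + L)/(E + L) = 1)
V(T, n) = 1 + T + n (V(T, n) = (T + n) + 1 = 1 + T + n)
N(h, y) = -7 + y (N(h, y) = 1 - 8 + y = -7 + y)
-N((-45 + 23)*(-36 - 1), 51) = -(-7 + 51) = -1*44 = -44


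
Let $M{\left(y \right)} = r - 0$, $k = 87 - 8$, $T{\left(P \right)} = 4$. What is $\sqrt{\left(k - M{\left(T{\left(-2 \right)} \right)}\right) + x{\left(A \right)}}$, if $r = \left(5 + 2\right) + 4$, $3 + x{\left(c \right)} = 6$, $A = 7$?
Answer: $\sqrt{71} \approx 8.4261$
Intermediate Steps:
$x{\left(c \right)} = 3$ ($x{\left(c \right)} = -3 + 6 = 3$)
$r = 11$ ($r = 7 + 4 = 11$)
$k = 79$
$M{\left(y \right)} = 11$ ($M{\left(y \right)} = 11 - 0 = 11 + 0 = 11$)
$\sqrt{\left(k - M{\left(T{\left(-2 \right)} \right)}\right) + x{\left(A \right)}} = \sqrt{\left(79 - 11\right) + 3} = \sqrt{68 + 3} = \sqrt{71}$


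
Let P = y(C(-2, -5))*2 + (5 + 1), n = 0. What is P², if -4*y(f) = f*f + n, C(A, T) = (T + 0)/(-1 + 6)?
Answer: 121/4 ≈ 30.250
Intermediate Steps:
C(A, T) = T/5
y(f) = -f²/4 (y(f) = -(f*f + 0)/4 = -(f² + 0)/4 = -f²/4)
P = 11/2 (P = -1²/4*2 + (5 + 1) = -¼*(-1)²*2 + 6 = -¼*1*2 + 6 = -¼*2 + 6 = -½ + 6 = 11/2 ≈ 5.5000)
P² = (11/2)² = 121/4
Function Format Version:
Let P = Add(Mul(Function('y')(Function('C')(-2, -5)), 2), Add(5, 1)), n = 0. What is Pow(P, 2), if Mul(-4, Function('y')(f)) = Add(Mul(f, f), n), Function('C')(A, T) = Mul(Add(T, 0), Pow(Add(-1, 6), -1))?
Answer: Rational(121, 4) ≈ 30.250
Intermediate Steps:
Function('C')(A, T) = Mul(Rational(1, 5), T) (Function('C')(A, T) = Mul(T, Pow(5, -1)) = Mul(T, Rational(1, 5)) = Mul(Rational(1, 5), T))
Function('y')(f) = Mul(Rational(-1, 4), Pow(f, 2)) (Function('y')(f) = Mul(Rational(-1, 4), Add(Mul(f, f), 0)) = Mul(Rational(-1, 4), Add(Pow(f, 2), 0)) = Mul(Rational(-1, 4), Pow(f, 2)))
P = Rational(11, 2) (P = Add(Mul(Mul(Rational(-1, 4), Pow(Mul(Rational(1, 5), -5), 2)), 2), Add(5, 1)) = Add(Mul(Mul(Rational(-1, 4), Pow(-1, 2)), 2), 6) = Add(Mul(Mul(Rational(-1, 4), 1), 2), 6) = Add(Mul(Rational(-1, 4), 2), 6) = Add(Rational(-1, 2), 6) = Rational(11, 2) ≈ 5.5000)
Pow(P, 2) = Pow(Rational(11, 2), 2) = Rational(121, 4)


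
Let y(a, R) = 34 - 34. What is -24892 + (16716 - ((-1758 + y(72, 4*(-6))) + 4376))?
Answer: -10794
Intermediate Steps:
y(a, R) = 0
-24892 + (16716 - ((-1758 + y(72, 4*(-6))) + 4376)) = -24892 + (16716 - ((-1758 + 0) + 4376)) = -24892 + (16716 - (-1758 + 4376)) = -24892 + (16716 - 1*2618) = -24892 + (16716 - 2618) = -24892 + 14098 = -10794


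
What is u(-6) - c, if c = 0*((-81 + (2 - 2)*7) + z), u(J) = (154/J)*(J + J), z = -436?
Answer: 308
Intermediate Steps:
u(J) = 308 (u(J) = (154/J)*(2*J) = 308)
c = 0 (c = 0*((-81 + (2 - 2)*7) - 436) = 0*((-81 + 0*7) - 436) = 0*((-81 + 0) - 436) = 0*(-81 - 436) = 0*(-517) = 0)
u(-6) - c = 308 - 1*0 = 308 + 0 = 308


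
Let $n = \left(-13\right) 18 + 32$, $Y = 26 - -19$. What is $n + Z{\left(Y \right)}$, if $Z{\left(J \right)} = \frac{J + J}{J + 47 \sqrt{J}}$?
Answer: $- \frac{218609}{1082} + \frac{141 \sqrt{5}}{1082} \approx -201.75$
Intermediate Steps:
$Y = 45$ ($Y = 26 + 19 = 45$)
$Z{\left(J \right)} = \frac{2 J}{J + 47 \sqrt{J}}$
$n = -202$ ($n = -234 + 32 = -202$)
$n + Z{\left(Y \right)} = -202 + 2 \cdot 45 \frac{1}{45 + 47 \sqrt{45}} = -202 + 2 \cdot 45 \frac{1}{45 + 47 \cdot 3 \sqrt{5}} = -202 + 2 \cdot 45 \frac{1}{45 + 141 \sqrt{5}} = -202 + \frac{90}{45 + 141 \sqrt{5}}$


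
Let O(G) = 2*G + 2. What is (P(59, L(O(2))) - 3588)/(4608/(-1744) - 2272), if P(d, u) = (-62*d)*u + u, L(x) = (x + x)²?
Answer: 14447841/61984 ≈ 233.09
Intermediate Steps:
O(G) = 2 + 2*G
L(x) = 4*x² (L(x) = (2*x)² = 4*x²)
P(d, u) = u - 62*d*u (P(d, u) = -62*d*u + u = u - 62*d*u)
(P(59, L(O(2))) - 3588)/(4608/(-1744) - 2272) = ((4*(2 + 2*2)²)*(1 - 62*59) - 3588)/(4608/(-1744) - 2272) = ((4*(2 + 4)²)*(1 - 3658) - 3588)/(4608*(-1/1744) - 2272) = ((4*6²)*(-3657) - 3588)/(-288/109 - 2272) = ((4*36)*(-3657) - 3588)/(-247936/109) = (144*(-3657) - 3588)*(-109/247936) = (-526608 - 3588)*(-109/247936) = -530196*(-109/247936) = 14447841/61984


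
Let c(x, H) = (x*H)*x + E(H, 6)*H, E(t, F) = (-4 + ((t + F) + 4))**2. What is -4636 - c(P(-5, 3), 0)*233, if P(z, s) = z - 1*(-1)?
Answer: -4636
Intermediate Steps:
E(t, F) = (F + t)**2 (E(t, F) = (-4 + ((F + t) + 4))**2 = (-4 + (4 + F + t))**2 = (F + t)**2)
P(z, s) = 1 + z (P(z, s) = z + 1 = 1 + z)
c(x, H) = H*x**2 + H*(6 + H)**2 (c(x, H) = (x*H)*x + (6 + H)**2*H = (H*x)*x + H*(6 + H)**2 = H*x**2 + H*(6 + H)**2)
-4636 - c(P(-5, 3), 0)*233 = -4636 - 0*((1 - 5)**2 + (6 + 0)**2)*233 = -4636 - 0*((-4)**2 + 6**2)*233 = -4636 - 0*(16 + 36)*233 = -4636 - 0*52*233 = -4636 - 0*233 = -4636 - 1*0 = -4636 + 0 = -4636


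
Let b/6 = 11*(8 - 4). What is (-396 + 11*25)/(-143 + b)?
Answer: -1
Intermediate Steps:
b = 264 (b = 6*(11*(8 - 4)) = 6*(11*4) = 6*44 = 264)
(-396 + 11*25)/(-143 + b) = (-396 + 11*25)/(-143 + 264) = (-396 + 275)/121 = -121*1/121 = -1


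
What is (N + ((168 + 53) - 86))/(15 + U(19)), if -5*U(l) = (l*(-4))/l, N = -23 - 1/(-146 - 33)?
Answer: 100245/14141 ≈ 7.0890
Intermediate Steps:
N = -4116/179 (N = -23 - 1/(-179) = -23 - 1*(-1/179) = -23 + 1/179 = -4116/179 ≈ -22.994)
U(l) = ⅘ (U(l) = -l*(-4)/(5*l) = -(-4*l)/(5*l) = -⅕*(-4) = ⅘)
(N + ((168 + 53) - 86))/(15 + U(19)) = (-4116/179 + ((168 + 53) - 86))/(15 + ⅘) = (-4116/179 + (221 - 86))/(79/5) = (-4116/179 + 135)*(5/79) = (20049/179)*(5/79) = 100245/14141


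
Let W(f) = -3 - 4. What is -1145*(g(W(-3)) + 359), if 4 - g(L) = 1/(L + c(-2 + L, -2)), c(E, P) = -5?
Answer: -4988765/12 ≈ -4.1573e+5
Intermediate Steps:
W(f) = -7
g(L) = 4 - 1/(-5 + L) (g(L) = 4 - 1/(L - 5) = 4 - 1/(-5 + L))
-1145*(g(W(-3)) + 359) = -1145*((-21 + 4*(-7))/(-5 - 7) + 359) = -1145*((-21 - 28)/(-12) + 359) = -1145*(-1/12*(-49) + 359) = -1145*(49/12 + 359) = -1145*4357/12 = -4988765/12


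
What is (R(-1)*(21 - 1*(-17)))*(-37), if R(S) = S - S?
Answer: 0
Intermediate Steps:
R(S) = 0
(R(-1)*(21 - 1*(-17)))*(-37) = (0*(21 - 1*(-17)))*(-37) = (0*(21 + 17))*(-37) = (0*38)*(-37) = 0*(-37) = 0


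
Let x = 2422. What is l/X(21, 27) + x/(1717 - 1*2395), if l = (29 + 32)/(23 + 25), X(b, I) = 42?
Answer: -806899/227808 ≈ -3.5420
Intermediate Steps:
l = 61/48 ≈ 1.2708
l/X(21, 27) + x/(1717 - 1*2395) = (61/48)/42 + 2422/(1717 - 1*2395) = (61/48)*(1/42) + 2422/(1717 - 2395) = 61/2016 + 2422/(-678) = 61/2016 + 2422*(-1/678) = 61/2016 - 1211/339 = -806899/227808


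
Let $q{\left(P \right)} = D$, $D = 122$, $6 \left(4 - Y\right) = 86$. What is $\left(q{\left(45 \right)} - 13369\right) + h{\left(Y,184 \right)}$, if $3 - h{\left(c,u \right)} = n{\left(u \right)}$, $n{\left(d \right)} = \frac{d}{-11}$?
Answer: $- \frac{145500}{11} \approx -13227.0$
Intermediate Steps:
$Y = - \frac{31}{3}$ ($Y = 4 - \frac{43}{3} = - \frac{31}{3} \approx -10.333$)
$n{\left(d \right)} = - \frac{d}{11}$ ($n{\left(d \right)} = d \left(- \frac{1}{11}\right) = - \frac{d}{11}$)
$h{\left(c,u \right)} = 3 + \frac{u}{11}$ ($h{\left(c,u \right)} = 3 - - \frac{u}{11} = 3 + \frac{u}{11}$)
$q{\left(P \right)} = 122$
$\left(q{\left(45 \right)} - 13369\right) + h{\left(Y,184 \right)} = \left(122 - 13369\right) + \left(3 + \frac{1}{11} \cdot 184\right) = \left(122 - 13369\right) + \left(3 + \frac{184}{11}\right) = -13247 + \frac{217}{11} = - \frac{145500}{11}$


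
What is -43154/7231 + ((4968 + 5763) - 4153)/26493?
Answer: -1095713404/191570883 ≈ -5.7196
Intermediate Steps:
-43154/7231 + ((4968 + 5763) - 4153)/26493 = -43154*1/7231 + (10731 - 4153)*(1/26493) = -43154/7231 + 6578*(1/26493) = -43154/7231 + 6578/26493 = -1095713404/191570883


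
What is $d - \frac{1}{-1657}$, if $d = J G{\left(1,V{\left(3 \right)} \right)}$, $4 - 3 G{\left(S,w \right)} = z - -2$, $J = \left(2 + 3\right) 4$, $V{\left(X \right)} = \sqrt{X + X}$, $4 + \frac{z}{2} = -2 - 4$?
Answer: $\frac{729083}{4971} \approx 146.67$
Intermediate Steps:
$z = -20$ ($z = -8 + 2 \left(-2 - 4\right) = -8 + 2 \left(-6\right) = -8 - 12 = -20$)
$V{\left(X \right)} = \sqrt{2} \sqrt{X}$ ($V{\left(X \right)} = \sqrt{2 X} = \sqrt{2} \sqrt{X}$)
$J = 20$ ($J = 5 \cdot 4 = 20$)
$G{\left(S,w \right)} = \frac{22}{3}$ ($G{\left(S,w \right)} = \frac{4}{3} - \frac{-20 - -2}{3} = \frac{4}{3} - \frac{-20 + 2}{3} = \frac{4}{3} - -6 = \frac{4}{3} + 6 = \frac{22}{3}$)
$d = \frac{440}{3}$ ($d = 20 \cdot \frac{22}{3} = \frac{440}{3} \approx 146.67$)
$d - \frac{1}{-1657} = \frac{440}{3} - \frac{1}{-1657} = \frac{440}{3} - - \frac{1}{1657} = \frac{440}{3} + \frac{1}{1657} = \frac{729083}{4971}$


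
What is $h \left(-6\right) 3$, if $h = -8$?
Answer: $144$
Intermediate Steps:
$h \left(-6\right) 3 = \left(-8\right) \left(-6\right) 3 = 48 \cdot 3 = 144$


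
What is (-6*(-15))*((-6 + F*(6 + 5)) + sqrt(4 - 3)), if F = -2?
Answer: -2430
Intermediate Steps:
(-6*(-15))*((-6 + F*(6 + 5)) + sqrt(4 - 3)) = (-6*(-15))*((-6 - 2*(6 + 5)) + sqrt(4 - 3)) = 90*((-6 - 2*11) + sqrt(1)) = 90*((-6 - 22) + 1) = 90*(-28 + 1) = 90*(-27) = -2430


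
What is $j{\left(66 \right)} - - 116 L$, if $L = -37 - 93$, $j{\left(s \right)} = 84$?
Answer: $-14996$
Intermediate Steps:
$L = -130$ ($L = -37 - 93 = -130$)
$j{\left(66 \right)} - - 116 L = 84 - \left(-116\right) \left(-130\right) = 84 - 15080 = -14996$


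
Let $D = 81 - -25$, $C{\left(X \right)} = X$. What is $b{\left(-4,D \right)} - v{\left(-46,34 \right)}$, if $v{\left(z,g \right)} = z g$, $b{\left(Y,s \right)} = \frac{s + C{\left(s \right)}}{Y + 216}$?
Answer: $1565$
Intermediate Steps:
$D = 106$ ($D = 81 + 25 = 106$)
$b{\left(Y,s \right)} = \frac{2 s}{216 + Y}$ ($b{\left(Y,s \right)} = \frac{s + s}{Y + 216} = \frac{2 s}{216 + Y}$)
$v{\left(z,g \right)} = g z$
$b{\left(-4,D \right)} - v{\left(-46,34 \right)} = 2 \cdot 106 \frac{1}{216 - 4} - 34 \left(-46\right) = 2 \cdot 106 \cdot \frac{1}{212} - -1564 = 2 \cdot 106 \cdot \frac{1}{212} + 1564 = 1 + 1564 = 1565$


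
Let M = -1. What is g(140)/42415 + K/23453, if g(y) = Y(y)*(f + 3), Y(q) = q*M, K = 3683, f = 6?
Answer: 50767/398701 ≈ 0.12733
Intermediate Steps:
Y(q) = -q (Y(q) = q*(-1) = -q)
g(y) = -9*y (g(y) = (-y)*(6 + 3) = -y*9 = -9*y)
g(140)/42415 + K/23453 = -9*140/42415 + 3683/23453 = -1260*1/42415 + 3683*(1/23453) = -252/8483 + 3683/23453 = 50767/398701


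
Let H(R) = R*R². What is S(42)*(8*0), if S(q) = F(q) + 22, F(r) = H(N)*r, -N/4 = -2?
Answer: 0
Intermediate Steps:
N = 8 (N = -4*(-2) = 8)
H(R) = R³
F(r) = 512*r (F(r) = 8³*r = 512*r)
S(q) = 22 + 512*q (S(q) = 512*q + 22 = 22 + 512*q)
S(42)*(8*0) = (22 + 512*42)*(8*0) = (22 + 21504)*0 = 21526*0 = 0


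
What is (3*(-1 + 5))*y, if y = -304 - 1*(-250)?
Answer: -648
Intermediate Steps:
y = -54 (y = -304 + 250 = -54)
(3*(-1 + 5))*y = (3*(-1 + 5))*(-54) = (3*4)*(-54) = 12*(-54) = -648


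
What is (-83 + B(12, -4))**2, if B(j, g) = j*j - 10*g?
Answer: 10201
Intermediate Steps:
B(j, g) = j**2 - 10*g
(-83 + B(12, -4))**2 = (-83 + (12**2 - 10*(-4)))**2 = (-83 + (144 + 40))**2 = (-83 + 184)**2 = 101**2 = 10201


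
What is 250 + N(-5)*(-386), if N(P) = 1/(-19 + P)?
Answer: 3193/12 ≈ 266.08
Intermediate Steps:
250 + N(-5)*(-386) = 250 - 386/(-19 - 5) = 250 - 386/(-24) = 250 - 1/24*(-386) = 250 + 193/12 = 3193/12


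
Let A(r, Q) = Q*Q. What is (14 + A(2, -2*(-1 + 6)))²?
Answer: 12996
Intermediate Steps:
A(r, Q) = Q²
(14 + A(2, -2*(-1 + 6)))² = (14 + (-2*(-1 + 6))²)² = (14 + (-2*5)²)² = (14 + (-10)²)² = (14 + 100)² = 114² = 12996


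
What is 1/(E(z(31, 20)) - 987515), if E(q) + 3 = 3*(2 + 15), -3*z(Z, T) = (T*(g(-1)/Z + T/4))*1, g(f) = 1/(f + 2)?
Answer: -1/987467 ≈ -1.0127e-6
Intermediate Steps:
g(f) = 1/(2 + f)
z(Z, T) = -T*(1/Z + T/4)/3 (z(Z, T) = -T*(1/((2 - 1)*Z) + T/4)/3 = -T*(1/(1*Z) + T*(¼))/3 = -T*(1/Z + T/4)/3)
E(q) = 48 (E(q) = -3 + 3*(2 + 15) = -3 + 3*17 = -3 + 51 = 48)
1/(E(z(31, 20)) - 987515) = 1/(48 - 987515) = 1/(-987467) = -1/987467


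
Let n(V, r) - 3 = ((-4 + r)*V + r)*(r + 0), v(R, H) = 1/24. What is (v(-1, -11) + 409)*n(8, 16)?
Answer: 17621515/24 ≈ 7.3423e+5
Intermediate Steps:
v(R, H) = 1/24
n(V, r) = 3 + r*(r + V*(-4 + r)) (n(V, r) = 3 + ((-4 + r)*V + r)*(r + 0) = 3 + (V*(-4 + r) + r)*r = 3 + (r + V*(-4 + r))*r = 3 + r*(r + V*(-4 + r)))
(v(-1, -11) + 409)*n(8, 16) = (1/24 + 409)*(3 + 16**2 + 8*16**2 - 4*8*16) = 9817*(3 + 256 + 8*256 - 512)/24 = 9817*(3 + 256 + 2048 - 512)/24 = (9817/24)*1795 = 17621515/24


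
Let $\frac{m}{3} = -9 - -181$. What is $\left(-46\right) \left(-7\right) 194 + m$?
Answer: $62984$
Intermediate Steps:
$m = 516$ ($m = 3 \left(-9 - -181\right) = 3 \left(-9 + 181\right) = 3 \cdot 172 = 516$)
$\left(-46\right) \left(-7\right) 194 + m = \left(-46\right) \left(-7\right) 194 + 516 = 322 \cdot 194 + 516 = 62468 + 516 = 62984$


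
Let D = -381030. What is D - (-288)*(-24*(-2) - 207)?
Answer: -426822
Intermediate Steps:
D - (-288)*(-24*(-2) - 207) = -381030 - (-288)*(-24*(-2) - 207) = -381030 - (-288)*(48 - 207) = -381030 - (-288)*(-159) = -381030 - 1*45792 = -381030 - 45792 = -426822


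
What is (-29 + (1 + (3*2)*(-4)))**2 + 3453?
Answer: 6157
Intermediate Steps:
(-29 + (1 + (3*2)*(-4)))**2 + 3453 = (-29 + (1 + 6*(-4)))**2 + 3453 = (-29 + (1 - 24))**2 + 3453 = (-29 - 23)**2 + 3453 = (-52)**2 + 3453 = 2704 + 3453 = 6157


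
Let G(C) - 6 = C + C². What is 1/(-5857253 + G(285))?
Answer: -1/5775737 ≈ -1.7314e-7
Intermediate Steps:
G(C) = 6 + C + C² (G(C) = 6 + (C + C²) = 6 + C + C²)
1/(-5857253 + G(285)) = 1/(-5857253 + (6 + 285 + 285²)) = 1/(-5857253 + (6 + 285 + 81225)) = 1/(-5857253 + 81516) = 1/(-5775737) = -1/5775737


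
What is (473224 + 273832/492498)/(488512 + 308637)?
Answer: 116531073692/196297144101 ≈ 0.59365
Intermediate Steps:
(473224 + 273832/492498)/(488512 + 308637) = (473224 + 273832*(1/492498))/797149 = (473224 + 136916/246249)*(1/797149) = (116531073692/246249)*(1/797149) = 116531073692/196297144101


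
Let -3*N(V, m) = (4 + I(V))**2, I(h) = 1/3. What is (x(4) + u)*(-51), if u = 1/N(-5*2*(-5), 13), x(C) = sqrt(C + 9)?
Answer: 1377/169 - 51*sqrt(13) ≈ -175.74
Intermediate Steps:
I(h) = 1/3
x(C) = sqrt(9 + C)
N(V, m) = -169/27 (N(V, m) = -(4 + 1/3)**2/3 = -(13/3)**2/3 = -1/3*169/9 = -169/27)
u = -27/169 (u = 1/(-169/27) = -27/169 ≈ -0.15976)
(x(4) + u)*(-51) = (sqrt(9 + 4) - 27/169)*(-51) = (sqrt(13) - 27/169)*(-51) = (-27/169 + sqrt(13))*(-51) = 1377/169 - 51*sqrt(13)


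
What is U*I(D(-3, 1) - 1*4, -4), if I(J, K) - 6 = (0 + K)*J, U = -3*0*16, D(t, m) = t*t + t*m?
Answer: 0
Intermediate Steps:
D(t, m) = t² + m*t
U = 0 (U = 0*16 = 0)
I(J, K) = 6 + J*K (I(J, K) = 6 + (0 + K)*J = 6 + K*J = 6 + J*K)
U*I(D(-3, 1) - 1*4, -4) = 0*(6 + (-3*(1 - 3) - 1*4)*(-4)) = 0*(6 + (-3*(-2) - 4)*(-4)) = 0*(6 + (6 - 4)*(-4)) = 0*(6 + 2*(-4)) = 0*(6 - 8) = 0*(-2) = 0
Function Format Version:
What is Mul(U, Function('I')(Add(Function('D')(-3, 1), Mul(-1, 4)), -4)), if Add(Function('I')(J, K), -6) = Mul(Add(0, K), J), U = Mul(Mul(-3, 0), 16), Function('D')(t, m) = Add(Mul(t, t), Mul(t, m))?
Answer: 0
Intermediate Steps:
Function('D')(t, m) = Add(Pow(t, 2), Mul(m, t))
U = 0 (U = Mul(0, 16) = 0)
Function('I')(J, K) = Add(6, Mul(J, K)) (Function('I')(J, K) = Add(6, Mul(Add(0, K), J)) = Add(6, Mul(K, J)) = Add(6, Mul(J, K)))
Mul(U, Function('I')(Add(Function('D')(-3, 1), Mul(-1, 4)), -4)) = Mul(0, Add(6, Mul(Add(Mul(-3, Add(1, -3)), Mul(-1, 4)), -4))) = Mul(0, Add(6, Mul(Add(Mul(-3, -2), -4), -4))) = Mul(0, Add(6, Mul(Add(6, -4), -4))) = Mul(0, Add(6, Mul(2, -4))) = Mul(0, Add(6, -8)) = Mul(0, -2) = 0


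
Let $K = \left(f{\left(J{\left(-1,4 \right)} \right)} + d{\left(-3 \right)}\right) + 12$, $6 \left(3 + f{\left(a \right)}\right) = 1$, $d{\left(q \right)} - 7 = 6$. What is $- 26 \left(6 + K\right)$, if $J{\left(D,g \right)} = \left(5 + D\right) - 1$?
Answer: $- \frac{2197}{3} \approx -732.33$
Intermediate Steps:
$J{\left(D,g \right)} = 4 + D$
$d{\left(q \right)} = 13$ ($d{\left(q \right)} = 7 + 6 = 13$)
$f{\left(a \right)} = - \frac{17}{6}$ ($f{\left(a \right)} = -3 + \frac{1}{6} \cdot 1 = -3 + \frac{1}{6} = - \frac{17}{6}$)
$K = \frac{133}{6}$ ($K = \left(- \frac{17}{6} + 13\right) + 12 = \frac{61}{6} + 12 = \frac{133}{6} \approx 22.167$)
$- 26 \left(6 + K\right) = - 26 \left(6 + \frac{133}{6}\right) = \left(-26\right) \frac{169}{6} = - \frac{2197}{3}$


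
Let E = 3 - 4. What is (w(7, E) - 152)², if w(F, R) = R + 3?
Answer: 22500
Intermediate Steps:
E = -1
w(F, R) = 3 + R
(w(7, E) - 152)² = ((3 - 1) - 152)² = (2 - 152)² = (-150)² = 22500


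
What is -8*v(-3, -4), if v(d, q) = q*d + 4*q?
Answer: 32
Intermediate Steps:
v(d, q) = 4*q + d*q (v(d, q) = d*q + 4*q = 4*q + d*q)
-8*v(-3, -4) = -(-32)*(4 - 3) = -(-32) = -8*(-4) = 32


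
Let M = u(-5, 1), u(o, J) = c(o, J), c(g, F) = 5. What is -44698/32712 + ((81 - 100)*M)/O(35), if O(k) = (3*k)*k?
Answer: -5579093/4007220 ≈ -1.3923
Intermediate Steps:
u(o, J) = 5
O(k) = 3*k²
M = 5
-44698/32712 + ((81 - 100)*M)/O(35) = -44698/32712 + ((81 - 100)*5)/((3*35²)) = -44698*1/32712 + (-19*5)/((3*1225)) = -22349/16356 - 95/3675 = -22349/16356 - 95*1/3675 = -22349/16356 - 19/735 = -5579093/4007220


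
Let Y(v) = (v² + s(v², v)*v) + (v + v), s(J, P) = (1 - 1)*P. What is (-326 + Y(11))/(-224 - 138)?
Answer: 183/362 ≈ 0.50552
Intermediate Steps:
s(J, P) = 0 (s(J, P) = 0*P = 0)
Y(v) = v² + 2*v (Y(v) = (v² + 0*v) + (v + v) = (v² + 0) + 2*v = v² + 2*v)
(-326 + Y(11))/(-224 - 138) = (-326 + 11*(2 + 11))/(-224 - 138) = (-326 + 11*13)/(-362) = (-326 + 143)*(-1/362) = -183*(-1/362) = 183/362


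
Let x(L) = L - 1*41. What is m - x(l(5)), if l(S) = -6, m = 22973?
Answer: 23020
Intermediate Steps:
x(L) = -41 + L (x(L) = L - 41 = -41 + L)
m - x(l(5)) = 22973 - (-41 - 6) = 22973 - 1*(-47) = 22973 + 47 = 23020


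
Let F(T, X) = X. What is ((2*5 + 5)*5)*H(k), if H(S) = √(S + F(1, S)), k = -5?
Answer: 75*I*√10 ≈ 237.17*I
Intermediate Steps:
H(S) = √2*√S (H(S) = √(S + S) = √(2*S) = √2*√S)
((2*5 + 5)*5)*H(k) = ((2*5 + 5)*5)*(√2*√(-5)) = ((10 + 5)*5)*(√2*(I*√5)) = (15*5)*(I*√10) = 75*(I*√10) = 75*I*√10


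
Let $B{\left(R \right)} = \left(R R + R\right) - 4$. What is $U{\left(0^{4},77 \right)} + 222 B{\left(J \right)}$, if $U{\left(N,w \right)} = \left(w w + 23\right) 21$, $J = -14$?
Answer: $164508$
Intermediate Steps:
$B{\left(R \right)} = -4 + R + R^{2}$ ($B{\left(R \right)} = \left(R^{2} + R\right) - 4 = \left(R + R^{2}\right) - 4 = -4 + R + R^{2}$)
$U{\left(N,w \right)} = 483 + 21 w^{2}$ ($U{\left(N,w \right)} = \left(w^{2} + 23\right) 21 = \left(23 + w^{2}\right) 21 = 483 + 21 w^{2}$)
$U{\left(0^{4},77 \right)} + 222 B{\left(J \right)} = \left(483 + 21 \cdot 77^{2}\right) + 222 \left(-4 - 14 + \left(-14\right)^{2}\right) = \left(483 + 21 \cdot 5929\right) + 222 \left(-4 - 14 + 196\right) = \left(483 + 124509\right) + 222 \cdot 178 = 124992 + 39516 = 164508$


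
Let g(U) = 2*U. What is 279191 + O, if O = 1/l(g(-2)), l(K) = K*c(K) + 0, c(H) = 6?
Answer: 6700583/24 ≈ 2.7919e+5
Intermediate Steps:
l(K) = 6*K (l(K) = K*6 + 0 = 6*K + 0 = 6*K)
O = -1/24 (O = 1/(6*(2*(-2))) = 1/(6*(-4)) = 1/(-24) = -1/24 ≈ -0.041667)
279191 + O = 279191 - 1/24 = 6700583/24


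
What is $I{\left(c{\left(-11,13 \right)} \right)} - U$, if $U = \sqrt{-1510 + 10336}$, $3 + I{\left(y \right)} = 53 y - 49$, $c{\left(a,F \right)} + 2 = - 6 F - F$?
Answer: $-4981 - \sqrt{8826} \approx -5074.9$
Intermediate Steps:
$c{\left(a,F \right)} = -2 - 7 F$
$I{\left(y \right)} = -52 + 53 y$ ($I{\left(y \right)} = -3 + \left(53 y - 49\right) = -3 + \left(-49 + 53 y\right) = -52 + 53 y$)
$U = \sqrt{8826} \approx 93.947$
$I{\left(c{\left(-11,13 \right)} \right)} - U = \left(-52 + 53 \left(-2 - 91\right)\right) - \sqrt{8826} = \left(-52 + 53 \left(-93\right)\right) - \sqrt{8826} = \left(-52 - 4929\right) - \sqrt{8826} = -4981 - \sqrt{8826}$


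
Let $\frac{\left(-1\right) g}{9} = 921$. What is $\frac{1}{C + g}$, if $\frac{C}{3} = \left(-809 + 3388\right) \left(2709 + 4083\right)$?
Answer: $\frac{1}{52541415} \approx 1.9033 \cdot 10^{-8}$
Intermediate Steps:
$g = -8289$ ($g = \left(-9\right) 921 = -8289$)
$C = 52549704$ ($C = 3 \left(-809 + 3388\right) \left(2709 + 4083\right) = 3 \cdot 2579 \cdot 6792 = 3 \cdot 17516568 = 52549704$)
$\frac{1}{C + g} = \frac{1}{52549704 - 8289} = \frac{1}{52541415}$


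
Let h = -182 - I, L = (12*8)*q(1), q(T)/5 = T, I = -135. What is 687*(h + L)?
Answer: 297471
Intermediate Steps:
q(T) = 5*T
L = 480 (L = (12*8)*(5*1) = 96*5 = 480)
h = -47 (h = -182 - 1*(-135) = -182 + 135 = -47)
687*(h + L) = 687*(-47 + 480) = 687*433 = 297471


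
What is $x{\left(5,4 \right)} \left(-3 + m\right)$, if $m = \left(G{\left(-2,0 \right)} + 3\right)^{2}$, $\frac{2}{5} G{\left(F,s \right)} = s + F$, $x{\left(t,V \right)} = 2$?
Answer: $2$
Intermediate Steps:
$G{\left(F,s \right)} = \frac{5 F}{2} + \frac{5 s}{2}$ ($G{\left(F,s \right)} = \frac{5 \left(s + F\right)}{2} = \frac{5 \left(F + s\right)}{2} = \frac{5 F}{2} + \frac{5 s}{2}$)
$m = 4$ ($m = \left(\left(\frac{5}{2} \left(-2\right) + \frac{5}{2} \cdot 0\right) + 3\right)^{2} = \left(\left(-5 + 0\right) + 3\right)^{2} = \left(-5 + 3\right)^{2} = \left(-2\right)^{2} = 4$)
$x{\left(5,4 \right)} \left(-3 + m\right) = 2 \left(-3 + 4\right) = 2 \cdot 1 = 2$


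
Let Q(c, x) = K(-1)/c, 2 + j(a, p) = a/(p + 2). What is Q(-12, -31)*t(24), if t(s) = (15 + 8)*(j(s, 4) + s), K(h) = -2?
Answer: 299/3 ≈ 99.667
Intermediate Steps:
j(a, p) = -2 + a/(2 + p) (j(a, p) = -2 + a/(p + 2) = -2 + a/(2 + p))
Q(c, x) = -2/c
t(s) = -46 + 161*s/6 (t(s) = (15 + 8)*((-4 + s - 2*4)/(2 + 4) + s) = 23*((-4 + s - 8)/6 + s) = 23*((-12 + s)/6 + s) = 23*((-2 + s/6) + s) = 23*(-2 + 7*s/6) = -46 + 161*s/6)
Q(-12, -31)*t(24) = (-2/(-12))*(-46 + (161/6)*24) = (-2*(-1/12))*(-46 + 644) = (⅙)*598 = 299/3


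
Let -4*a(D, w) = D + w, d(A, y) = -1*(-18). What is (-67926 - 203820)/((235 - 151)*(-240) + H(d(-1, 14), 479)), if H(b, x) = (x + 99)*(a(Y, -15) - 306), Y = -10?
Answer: 543492/386831 ≈ 1.4050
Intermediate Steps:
d(A, y) = 18
a(D, w) = -D/4 - w/4 (a(D, w) = -(D + w)/4 = -D/4 - w/4)
H(b, x) = -118701/4 - 1199*x/4 (H(b, x) = (x + 99)*((-1/4*(-10) - 1/4*(-15)) - 306) = (99 + x)*((5/2 + 15/4) - 306) = (99 + x)*(25/4 - 306) = (99 + x)*(-1199/4) = -118701/4 - 1199*x/4)
(-67926 - 203820)/((235 - 151)*(-240) + H(d(-1, 14), 479)) = (-67926 - 203820)/((235 - 151)*(-240) + (-118701/4 - 1199/4*479)) = -271746/(84*(-240) + (-118701/4 - 574321/4)) = -271746/(-20160 - 346511/2) = -271746/(-386831/2) = -271746*(-2/386831) = 543492/386831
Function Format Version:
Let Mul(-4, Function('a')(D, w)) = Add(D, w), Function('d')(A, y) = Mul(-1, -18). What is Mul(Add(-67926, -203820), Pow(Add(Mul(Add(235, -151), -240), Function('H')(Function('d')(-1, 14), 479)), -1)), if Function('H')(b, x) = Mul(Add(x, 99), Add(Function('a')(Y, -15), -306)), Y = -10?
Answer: Rational(543492, 386831) ≈ 1.4050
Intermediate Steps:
Function('d')(A, y) = 18
Function('a')(D, w) = Add(Mul(Rational(-1, 4), D), Mul(Rational(-1, 4), w)) (Function('a')(D, w) = Mul(Rational(-1, 4), Add(D, w)) = Add(Mul(Rational(-1, 4), D), Mul(Rational(-1, 4), w)))
Function('H')(b, x) = Add(Rational(-118701, 4), Mul(Rational(-1199, 4), x)) (Function('H')(b, x) = Mul(Add(x, 99), Add(Add(Mul(Rational(-1, 4), -10), Mul(Rational(-1, 4), -15)), -306)) = Mul(Add(99, x), Add(Add(Rational(5, 2), Rational(15, 4)), -306)) = Mul(Add(99, x), Add(Rational(25, 4), -306)) = Mul(Add(99, x), Rational(-1199, 4)) = Add(Rational(-118701, 4), Mul(Rational(-1199, 4), x)))
Mul(Add(-67926, -203820), Pow(Add(Mul(Add(235, -151), -240), Function('H')(Function('d')(-1, 14), 479)), -1)) = Mul(Add(-67926, -203820), Pow(Add(Mul(Add(235, -151), -240), Add(Rational(-118701, 4), Mul(Rational(-1199, 4), 479))), -1)) = Mul(-271746, Pow(Add(Mul(84, -240), Add(Rational(-118701, 4), Rational(-574321, 4))), -1)) = Mul(-271746, Pow(Add(-20160, Rational(-346511, 2)), -1)) = Mul(-271746, Pow(Rational(-386831, 2), -1)) = Mul(-271746, Rational(-2, 386831)) = Rational(543492, 386831)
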